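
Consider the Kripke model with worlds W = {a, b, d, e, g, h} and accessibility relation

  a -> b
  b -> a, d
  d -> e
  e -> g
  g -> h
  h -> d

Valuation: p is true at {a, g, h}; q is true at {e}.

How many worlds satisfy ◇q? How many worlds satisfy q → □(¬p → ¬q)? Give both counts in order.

For ◇q:
a: successors {b}; q there: b:F. ✗
b: successors {a, d}; q there: a:F, d:F. ✗
d: successors {e}; q there: e:T. ✓
e: successors {g}; q there: g:F. ✗
g: successors {h}; q there: h:F. ✗
h: successors {d}; q there: d:F. ✗
— 1 world.
For q → □(¬p → ¬q):
a: q is F, □(¬p → ¬q) is T. ✓
b: q is F, □(¬p → ¬q) is T. ✓
d: q is F, □(¬p → ¬q) is F. ✓
e: q is T, □(¬p → ¬q) is T. ✓
g: q is F, □(¬p → ¬q) is T. ✓
h: q is F, □(¬p → ¬q) is T. ✓
— 6 worlds.

1 and 6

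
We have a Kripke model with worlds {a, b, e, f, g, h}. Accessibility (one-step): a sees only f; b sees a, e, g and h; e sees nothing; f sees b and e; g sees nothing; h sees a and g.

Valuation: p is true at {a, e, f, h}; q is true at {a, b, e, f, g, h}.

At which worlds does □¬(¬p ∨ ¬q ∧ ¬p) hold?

a: successors {f}; ¬(¬p ∨ ¬q ∧ ¬p) there: f:T. ✓
b: successors {a, e, g, h}; ¬(¬p ∨ ¬q ∧ ¬p) there: a:T, e:T, g:F, h:T. ✗
e: no successors, so □¬(¬p ∨ ¬q ∧ ¬p) holds vacuously. ✓
f: successors {b, e}; ¬(¬p ∨ ¬q ∧ ¬p) there: b:F, e:T. ✗
g: no successors, so □¬(¬p ∨ ¬q ∧ ¬p) holds vacuously. ✓
h: successors {a, g}; ¬(¬p ∨ ¬q ∧ ¬p) there: a:T, g:F. ✗

{a, e, g}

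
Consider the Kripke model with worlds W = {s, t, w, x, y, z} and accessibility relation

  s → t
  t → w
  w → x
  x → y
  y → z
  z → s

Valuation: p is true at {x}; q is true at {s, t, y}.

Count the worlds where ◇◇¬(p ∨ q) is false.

4

s: successors {t}; ◇¬(p ∨ q) there: t:T. ✓
t: successors {w}; ◇¬(p ∨ q) there: w:F. ✗
w: successors {x}; ◇¬(p ∨ q) there: x:F. ✗
x: successors {y}; ◇¬(p ∨ q) there: y:T. ✓
y: successors {z}; ◇¬(p ∨ q) there: z:F. ✗
z: successors {s}; ◇¬(p ∨ q) there: s:F. ✗
Satisfying worlds: {s, x}.
So ◇◇¬(p ∨ q) fails at the other 4 worlds.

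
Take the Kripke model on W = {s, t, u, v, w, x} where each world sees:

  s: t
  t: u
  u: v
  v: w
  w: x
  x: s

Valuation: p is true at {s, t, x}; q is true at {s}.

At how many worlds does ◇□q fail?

5

s: successors {t}; □q there: t:F. ✗
t: successors {u}; □q there: u:F. ✗
u: successors {v}; □q there: v:F. ✗
v: successors {w}; □q there: w:F. ✗
w: successors {x}; □q there: x:T. ✓
x: successors {s}; □q there: s:F. ✗
Satisfying worlds: {w}.
So ◇□q fails at the other 5 worlds.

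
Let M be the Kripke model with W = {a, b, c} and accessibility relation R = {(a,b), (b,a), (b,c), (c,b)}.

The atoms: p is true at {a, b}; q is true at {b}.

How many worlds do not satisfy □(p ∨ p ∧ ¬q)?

a: successors {b}; p ∨ p ∧ ¬q there: b:T. ✓
b: successors {a, c}; p ∨ p ∧ ¬q there: a:T, c:F. ✗
c: successors {b}; p ∨ p ∧ ¬q there: b:T. ✓
Satisfying worlds: {a, c}.
So □(p ∨ p ∧ ¬q) fails at the other 1 world.

1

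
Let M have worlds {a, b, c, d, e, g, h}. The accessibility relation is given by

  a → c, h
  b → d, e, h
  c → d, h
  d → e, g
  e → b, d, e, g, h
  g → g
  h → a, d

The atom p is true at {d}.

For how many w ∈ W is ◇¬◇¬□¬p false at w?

1

a: successors {c, h}; ¬◇¬□¬p there: c:F, h:T. ✓
b: successors {d, e, h}; ¬◇¬□¬p there: d:F, e:F, h:T. ✓
c: successors {d, h}; ¬◇¬□¬p there: d:F, h:T. ✓
d: successors {e, g}; ¬◇¬□¬p there: e:F, g:T. ✓
e: successors {b, d, e, g, h}; ¬◇¬□¬p there: b:F, d:F, e:F, g:T, h:T. ✓
g: successors {g}; ¬◇¬□¬p there: g:T. ✓
h: successors {a, d}; ¬◇¬□¬p there: a:F, d:F. ✗
Satisfying worlds: {a, b, c, d, e, g}.
So ◇¬◇¬□¬p fails at the other 1 world.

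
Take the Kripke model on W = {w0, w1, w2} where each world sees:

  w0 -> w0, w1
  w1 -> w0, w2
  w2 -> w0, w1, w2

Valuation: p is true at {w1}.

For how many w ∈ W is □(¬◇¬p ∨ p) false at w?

3

w0: successors {w0, w1}; ¬◇¬p ∨ p there: w0:F, w1:T. ✗
w1: successors {w0, w2}; ¬◇¬p ∨ p there: w0:F, w2:F. ✗
w2: successors {w0, w1, w2}; ¬◇¬p ∨ p there: w0:F, w1:T, w2:F. ✗
Satisfying worlds: ∅.
So □(¬◇¬p ∨ p) fails at the other 3 worlds.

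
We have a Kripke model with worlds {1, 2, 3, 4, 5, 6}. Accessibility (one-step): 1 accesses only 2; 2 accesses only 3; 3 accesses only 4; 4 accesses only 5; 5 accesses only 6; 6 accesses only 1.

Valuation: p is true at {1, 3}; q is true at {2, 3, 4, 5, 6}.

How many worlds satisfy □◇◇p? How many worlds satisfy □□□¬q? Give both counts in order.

For □◇◇p:
1: successors {2}; ◇◇p there: 2:F. ✗
2: successors {3}; ◇◇p there: 3:F. ✗
3: successors {4}; ◇◇p there: 4:F. ✗
4: successors {5}; ◇◇p there: 5:T. ✓
5: successors {6}; ◇◇p there: 6:F. ✗
6: successors {1}; ◇◇p there: 1:T. ✓
— 2 worlds.
For □□□¬q:
1: successors {2}; □□¬q there: 2:F. ✗
2: successors {3}; □□¬q there: 3:F. ✗
3: successors {4}; □□¬q there: 4:F. ✗
4: successors {5}; □□¬q there: 5:T. ✓
5: successors {6}; □□¬q there: 6:F. ✗
6: successors {1}; □□¬q there: 1:F. ✗
— 1 world.

2 and 1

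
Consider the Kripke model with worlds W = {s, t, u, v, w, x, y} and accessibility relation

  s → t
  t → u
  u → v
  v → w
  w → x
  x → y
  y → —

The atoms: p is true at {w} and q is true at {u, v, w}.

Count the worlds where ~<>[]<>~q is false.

3

s: <>[]<>~q is F. ✓
t: <>[]<>~q is F. ✓
u: <>[]<>~q is T. ✗
v: <>[]<>~q is T. ✗
w: <>[]<>~q is F. ✓
x: <>[]<>~q is T. ✗
y: <>[]<>~q is F. ✓
Satisfying worlds: {s, t, w, y}.
So ~<>[]<>~q fails at the other 3 worlds.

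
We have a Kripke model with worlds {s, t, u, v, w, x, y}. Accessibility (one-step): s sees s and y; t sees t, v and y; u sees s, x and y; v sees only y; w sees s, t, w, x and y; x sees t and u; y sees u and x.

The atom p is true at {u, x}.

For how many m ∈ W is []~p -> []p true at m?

4

s: []~p is T, []p is F. ✗
t: []~p is T, []p is F. ✗
u: []~p is F, []p is F. ✓
v: []~p is T, []p is F. ✗
w: []~p is F, []p is F. ✓
x: []~p is F, []p is F. ✓
y: []~p is F, []p is T. ✓
Satisfying worlds: {u, w, x, y}.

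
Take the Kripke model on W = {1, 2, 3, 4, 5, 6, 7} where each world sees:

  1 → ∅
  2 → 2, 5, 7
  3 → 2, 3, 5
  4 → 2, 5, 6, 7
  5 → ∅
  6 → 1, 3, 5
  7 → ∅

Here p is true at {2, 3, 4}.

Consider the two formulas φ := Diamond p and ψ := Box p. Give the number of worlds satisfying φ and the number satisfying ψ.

For Diamond p:
1: no successors, so Diamond p fails. ✗
2: successors {2, 5, 7}; p there: 2:T, 5:F, 7:F. ✓
3: successors {2, 3, 5}; p there: 2:T, 3:T, 5:F. ✓
4: successors {2, 5, 6, 7}; p there: 2:T, 5:F, 6:F, 7:F. ✓
5: no successors, so Diamond p fails. ✗
6: successors {1, 3, 5}; p there: 1:F, 3:T, 5:F. ✓
7: no successors, so Diamond p fails. ✗
— 4 worlds.
For Box p:
1: no successors, so Box p holds vacuously. ✓
2: successors {2, 5, 7}; p there: 2:T, 5:F, 7:F. ✗
3: successors {2, 3, 5}; p there: 2:T, 3:T, 5:F. ✗
4: successors {2, 5, 6, 7}; p there: 2:T, 5:F, 6:F, 7:F. ✗
5: no successors, so Box p holds vacuously. ✓
6: successors {1, 3, 5}; p there: 1:F, 3:T, 5:F. ✗
7: no successors, so Box p holds vacuously. ✓
— 3 worlds.

4 and 3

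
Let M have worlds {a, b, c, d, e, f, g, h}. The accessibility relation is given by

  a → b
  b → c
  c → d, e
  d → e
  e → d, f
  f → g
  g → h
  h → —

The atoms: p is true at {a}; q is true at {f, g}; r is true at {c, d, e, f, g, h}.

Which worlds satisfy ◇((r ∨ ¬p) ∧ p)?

∅

a: successors {b}; (r ∨ ¬p) ∧ p there: b:F. ✗
b: successors {c}; (r ∨ ¬p) ∧ p there: c:F. ✗
c: successors {d, e}; (r ∨ ¬p) ∧ p there: d:F, e:F. ✗
d: successors {e}; (r ∨ ¬p) ∧ p there: e:F. ✗
e: successors {d, f}; (r ∨ ¬p) ∧ p there: d:F, f:F. ✗
f: successors {g}; (r ∨ ¬p) ∧ p there: g:F. ✗
g: successors {h}; (r ∨ ¬p) ∧ p there: h:F. ✗
h: no successors, so ◇((r ∨ ¬p) ∧ p) fails. ✗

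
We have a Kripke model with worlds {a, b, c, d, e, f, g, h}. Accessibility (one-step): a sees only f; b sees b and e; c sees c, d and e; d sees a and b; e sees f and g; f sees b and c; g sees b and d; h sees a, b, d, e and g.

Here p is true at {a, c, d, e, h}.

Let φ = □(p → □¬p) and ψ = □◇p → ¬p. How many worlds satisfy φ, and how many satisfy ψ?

For □(p → □¬p):
a: successors {f}; p → □¬p there: f:T. ✓
b: successors {b, e}; p → □¬p there: b:T, e:T. ✓
c: successors {c, d, e}; p → □¬p there: c:F, d:F, e:T. ✗
d: successors {a, b}; p → □¬p there: a:T, b:T. ✓
e: successors {f, g}; p → □¬p there: f:T, g:T. ✓
f: successors {b, c}; p → □¬p there: b:T, c:F. ✗
g: successors {b, d}; p → □¬p there: b:T, d:F. ✗
h: successors {a, b, d, e, g}; p → □¬p there: a:T, b:T, d:F, e:T, g:T. ✗
— 4 worlds.
For □◇p → ¬p:
a: □◇p is T, ¬p is F. ✗
b: □◇p is F, ¬p is T. ✓
c: □◇p is F, ¬p is F. ✓
d: □◇p is F, ¬p is F. ✓
e: □◇p is T, ¬p is F. ✗
f: □◇p is T, ¬p is T. ✓
g: □◇p is T, ¬p is T. ✓
h: □◇p is F, ¬p is F. ✓
— 6 worlds.

4 and 6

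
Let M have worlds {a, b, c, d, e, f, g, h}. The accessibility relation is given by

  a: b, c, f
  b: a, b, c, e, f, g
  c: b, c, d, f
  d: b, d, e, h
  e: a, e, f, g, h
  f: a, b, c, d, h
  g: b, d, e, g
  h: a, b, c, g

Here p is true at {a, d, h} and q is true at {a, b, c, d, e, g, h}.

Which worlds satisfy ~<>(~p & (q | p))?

∅

a: <>(~p & (q | p)) is T. ✗
b: <>(~p & (q | p)) is T. ✗
c: <>(~p & (q | p)) is T. ✗
d: <>(~p & (q | p)) is T. ✗
e: <>(~p & (q | p)) is T. ✗
f: <>(~p & (q | p)) is T. ✗
g: <>(~p & (q | p)) is T. ✗
h: <>(~p & (q | p)) is T. ✗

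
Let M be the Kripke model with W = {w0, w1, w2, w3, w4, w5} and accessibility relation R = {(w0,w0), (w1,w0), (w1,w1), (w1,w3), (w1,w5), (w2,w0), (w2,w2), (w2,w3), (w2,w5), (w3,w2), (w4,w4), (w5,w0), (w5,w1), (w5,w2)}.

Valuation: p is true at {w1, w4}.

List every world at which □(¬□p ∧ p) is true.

w0: successors {w0}; ¬□p ∧ p there: w0:F. ✗
w1: successors {w0, w1, w3, w5}; ¬□p ∧ p there: w0:F, w1:T, w3:F, w5:F. ✗
w2: successors {w0, w2, w3, w5}; ¬□p ∧ p there: w0:F, w2:F, w3:F, w5:F. ✗
w3: successors {w2}; ¬□p ∧ p there: w2:F. ✗
w4: successors {w4}; ¬□p ∧ p there: w4:F. ✗
w5: successors {w0, w1, w2}; ¬□p ∧ p there: w0:F, w1:T, w2:F. ✗

∅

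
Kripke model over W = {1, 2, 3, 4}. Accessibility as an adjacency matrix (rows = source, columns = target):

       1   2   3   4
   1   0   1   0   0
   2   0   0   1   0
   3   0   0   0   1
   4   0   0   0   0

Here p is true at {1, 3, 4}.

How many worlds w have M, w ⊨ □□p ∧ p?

3

1: □□p is T, p is T. ✓
2: □□p is T, p is F. ✗
3: □□p is T, p is T. ✓
4: □□p is T, p is T. ✓
Satisfying worlds: {1, 3, 4}.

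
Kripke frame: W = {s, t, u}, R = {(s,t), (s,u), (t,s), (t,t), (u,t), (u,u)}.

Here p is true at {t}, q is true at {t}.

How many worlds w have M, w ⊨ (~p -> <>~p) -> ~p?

2

s: ~p -> <>~p is T, ~p is T. ✓
t: ~p -> <>~p is T, ~p is F. ✗
u: ~p -> <>~p is T, ~p is T. ✓
Satisfying worlds: {s, u}.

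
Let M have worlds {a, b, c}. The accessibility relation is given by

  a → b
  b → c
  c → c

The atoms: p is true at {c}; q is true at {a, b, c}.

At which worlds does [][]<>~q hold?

a: successors {b}; []<>~q there: b:F. ✗
b: successors {c}; []<>~q there: c:F. ✗
c: successors {c}; []<>~q there: c:F. ✗

∅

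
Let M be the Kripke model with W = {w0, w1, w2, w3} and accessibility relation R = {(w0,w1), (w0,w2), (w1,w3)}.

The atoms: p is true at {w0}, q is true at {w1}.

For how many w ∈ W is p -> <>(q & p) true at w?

w0: p is T, <>(q & p) is F. ✗
w1: p is F, <>(q & p) is F. ✓
w2: p is F, <>(q & p) is F. ✓
w3: p is F, <>(q & p) is F. ✓
Satisfying worlds: {w1, w2, w3}.

3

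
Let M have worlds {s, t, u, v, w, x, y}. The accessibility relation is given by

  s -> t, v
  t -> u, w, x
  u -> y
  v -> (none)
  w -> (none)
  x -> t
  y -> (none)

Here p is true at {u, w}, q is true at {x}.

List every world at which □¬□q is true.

s: successors {t, v}; ¬□q there: t:T, v:F. ✗
t: successors {u, w, x}; ¬□q there: u:T, w:F, x:T. ✗
u: successors {y}; ¬□q there: y:F. ✗
v: no successors, so □¬□q holds vacuously. ✓
w: no successors, so □¬□q holds vacuously. ✓
x: successors {t}; ¬□q there: t:T. ✓
y: no successors, so □¬□q holds vacuously. ✓

{v, w, x, y}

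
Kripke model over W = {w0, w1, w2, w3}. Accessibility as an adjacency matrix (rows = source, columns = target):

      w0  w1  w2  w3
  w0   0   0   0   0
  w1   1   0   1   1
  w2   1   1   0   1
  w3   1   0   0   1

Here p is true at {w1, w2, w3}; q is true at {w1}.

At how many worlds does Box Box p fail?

3

w0: no successors, so Box Box p holds vacuously. ✓
w1: successors {w0, w2, w3}; Box p there: w0:T, w2:F, w3:F. ✗
w2: successors {w0, w1, w3}; Box p there: w0:T, w1:F, w3:F. ✗
w3: successors {w0, w3}; Box p there: w0:T, w3:F. ✗
Satisfying worlds: {w0}.
So Box Box p fails at the other 3 worlds.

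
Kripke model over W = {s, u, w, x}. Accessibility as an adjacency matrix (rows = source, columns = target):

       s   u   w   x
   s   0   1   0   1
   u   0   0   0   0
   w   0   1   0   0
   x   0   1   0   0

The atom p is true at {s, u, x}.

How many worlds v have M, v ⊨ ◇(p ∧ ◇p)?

s: successors {u, x}; p ∧ ◇p there: u:F, x:T. ✓
u: no successors, so ◇(p ∧ ◇p) fails. ✗
w: successors {u}; p ∧ ◇p there: u:F. ✗
x: successors {u}; p ∧ ◇p there: u:F. ✗
Satisfying worlds: {s}.

1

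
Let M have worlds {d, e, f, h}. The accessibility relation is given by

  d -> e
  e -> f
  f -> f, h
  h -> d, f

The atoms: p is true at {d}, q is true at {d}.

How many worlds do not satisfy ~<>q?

d: <>q is F. ✓
e: <>q is F. ✓
f: <>q is F. ✓
h: <>q is T. ✗
Satisfying worlds: {d, e, f}.
So ~<>q fails at the other 1 world.

1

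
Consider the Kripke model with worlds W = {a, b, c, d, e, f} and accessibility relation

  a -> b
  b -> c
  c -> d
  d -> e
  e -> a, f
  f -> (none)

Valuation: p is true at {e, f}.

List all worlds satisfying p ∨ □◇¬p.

a: p is F, □◇¬p is T. ✓
b: p is F, □◇¬p is T. ✓
c: p is F, □◇¬p is F. ✗
d: p is F, □◇¬p is T. ✓
e: p is T, □◇¬p is F. ✓
f: p is T, □◇¬p is T. ✓

{a, b, d, e, f}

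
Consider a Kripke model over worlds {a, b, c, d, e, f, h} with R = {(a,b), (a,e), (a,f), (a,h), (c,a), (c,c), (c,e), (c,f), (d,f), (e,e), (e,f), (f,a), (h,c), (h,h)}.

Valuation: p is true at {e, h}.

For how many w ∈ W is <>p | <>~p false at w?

a: <>p is T, <>~p is T. ✓
b: <>p is F, <>~p is F. ✗
c: <>p is T, <>~p is T. ✓
d: <>p is F, <>~p is T. ✓
e: <>p is T, <>~p is T. ✓
f: <>p is F, <>~p is T. ✓
h: <>p is T, <>~p is T. ✓
Satisfying worlds: {a, c, d, e, f, h}.
So <>p | <>~p fails at the other 1 world.

1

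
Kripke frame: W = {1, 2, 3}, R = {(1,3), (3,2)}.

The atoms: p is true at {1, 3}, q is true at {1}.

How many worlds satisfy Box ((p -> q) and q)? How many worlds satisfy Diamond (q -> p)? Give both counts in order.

1 and 2

For Box ((p -> q) and q):
1: successors {3}; (p -> q) and q there: 3:F. ✗
2: no successors, so Box ((p -> q) and q) holds vacuously. ✓
3: successors {2}; (p -> q) and q there: 2:F. ✗
— 1 world.
For Diamond (q -> p):
1: successors {3}; q -> p there: 3:T. ✓
2: no successors, so Diamond (q -> p) fails. ✗
3: successors {2}; q -> p there: 2:T. ✓
— 2 worlds.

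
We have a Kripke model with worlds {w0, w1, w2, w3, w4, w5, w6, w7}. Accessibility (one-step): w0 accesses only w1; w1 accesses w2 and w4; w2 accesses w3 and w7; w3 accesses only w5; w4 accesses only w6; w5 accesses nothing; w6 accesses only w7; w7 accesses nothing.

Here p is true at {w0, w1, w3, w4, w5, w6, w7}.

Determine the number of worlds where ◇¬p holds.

1

w0: successors {w1}; ¬p there: w1:F. ✗
w1: successors {w2, w4}; ¬p there: w2:T, w4:F. ✓
w2: successors {w3, w7}; ¬p there: w3:F, w7:F. ✗
w3: successors {w5}; ¬p there: w5:F. ✗
w4: successors {w6}; ¬p there: w6:F. ✗
w5: no successors, so ◇¬p fails. ✗
w6: successors {w7}; ¬p there: w7:F. ✗
w7: no successors, so ◇¬p fails. ✗
Satisfying worlds: {w1}.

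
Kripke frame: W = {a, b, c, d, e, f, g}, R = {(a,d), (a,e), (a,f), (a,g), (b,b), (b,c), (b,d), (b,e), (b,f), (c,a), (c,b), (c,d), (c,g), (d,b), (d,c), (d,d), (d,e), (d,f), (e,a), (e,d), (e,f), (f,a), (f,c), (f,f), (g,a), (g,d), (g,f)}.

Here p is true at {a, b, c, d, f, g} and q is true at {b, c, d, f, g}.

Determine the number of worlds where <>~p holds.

a: successors {d, e, f, g}; ~p there: d:F, e:T, f:F, g:F. ✓
b: successors {b, c, d, e, f}; ~p there: b:F, c:F, d:F, e:T, f:F. ✓
c: successors {a, b, d, g}; ~p there: a:F, b:F, d:F, g:F. ✗
d: successors {b, c, d, e, f}; ~p there: b:F, c:F, d:F, e:T, f:F. ✓
e: successors {a, d, f}; ~p there: a:F, d:F, f:F. ✗
f: successors {a, c, f}; ~p there: a:F, c:F, f:F. ✗
g: successors {a, d, f}; ~p there: a:F, d:F, f:F. ✗
Satisfying worlds: {a, b, d}.

3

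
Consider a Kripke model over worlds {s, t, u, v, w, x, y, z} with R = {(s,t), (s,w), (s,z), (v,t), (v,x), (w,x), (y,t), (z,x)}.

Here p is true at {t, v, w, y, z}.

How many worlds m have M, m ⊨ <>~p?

s: successors {t, w, z}; ~p there: t:F, w:F, z:F. ✗
t: no successors, so <>~p fails. ✗
u: no successors, so <>~p fails. ✗
v: successors {t, x}; ~p there: t:F, x:T. ✓
w: successors {x}; ~p there: x:T. ✓
x: no successors, so <>~p fails. ✗
y: successors {t}; ~p there: t:F. ✗
z: successors {x}; ~p there: x:T. ✓
Satisfying worlds: {v, w, z}.

3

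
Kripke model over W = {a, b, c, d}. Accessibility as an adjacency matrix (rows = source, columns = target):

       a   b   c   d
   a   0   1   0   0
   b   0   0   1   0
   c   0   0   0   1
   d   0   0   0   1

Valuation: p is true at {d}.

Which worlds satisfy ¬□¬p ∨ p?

{c, d}

a: ¬□¬p is F, p is F. ✗
b: ¬□¬p is F, p is F. ✗
c: ¬□¬p is T, p is F. ✓
d: ¬□¬p is T, p is T. ✓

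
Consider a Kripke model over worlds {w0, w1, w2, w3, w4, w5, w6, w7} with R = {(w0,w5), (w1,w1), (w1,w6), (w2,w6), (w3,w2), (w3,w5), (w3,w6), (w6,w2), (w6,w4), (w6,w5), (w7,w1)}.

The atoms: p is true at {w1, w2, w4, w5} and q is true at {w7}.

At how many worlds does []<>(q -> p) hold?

w0: successors {w5}; <>(q -> p) there: w5:F. ✗
w1: successors {w1, w6}; <>(q -> p) there: w1:T, w6:T. ✓
w2: successors {w6}; <>(q -> p) there: w6:T. ✓
w3: successors {w2, w5, w6}; <>(q -> p) there: w2:T, w5:F, w6:T. ✗
w4: no successors, so []<>(q -> p) holds vacuously. ✓
w5: no successors, so []<>(q -> p) holds vacuously. ✓
w6: successors {w2, w4, w5}; <>(q -> p) there: w2:T, w4:F, w5:F. ✗
w7: successors {w1}; <>(q -> p) there: w1:T. ✓
Satisfying worlds: {w1, w2, w4, w5, w7}.

5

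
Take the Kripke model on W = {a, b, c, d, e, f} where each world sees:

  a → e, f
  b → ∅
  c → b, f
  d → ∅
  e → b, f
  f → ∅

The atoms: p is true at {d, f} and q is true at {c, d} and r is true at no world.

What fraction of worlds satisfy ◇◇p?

a: successors {e, f}; ◇p there: e:T, f:F. ✓
b: no successors, so ◇◇p fails. ✗
c: successors {b, f}; ◇p there: b:F, f:F. ✗
d: no successors, so ◇◇p fails. ✗
e: successors {b, f}; ◇p there: b:F, f:F. ✗
f: no successors, so ◇◇p fails. ✗
That's 1 of 6 worlds, so 1/6.

1/6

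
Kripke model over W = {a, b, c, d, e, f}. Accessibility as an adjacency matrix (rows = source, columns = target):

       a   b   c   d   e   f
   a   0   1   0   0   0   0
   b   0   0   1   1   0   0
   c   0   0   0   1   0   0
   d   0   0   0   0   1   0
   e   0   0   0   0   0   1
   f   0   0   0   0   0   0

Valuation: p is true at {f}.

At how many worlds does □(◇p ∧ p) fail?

a: successors {b}; ◇p ∧ p there: b:F. ✗
b: successors {c, d}; ◇p ∧ p there: c:F, d:F. ✗
c: successors {d}; ◇p ∧ p there: d:F. ✗
d: successors {e}; ◇p ∧ p there: e:F. ✗
e: successors {f}; ◇p ∧ p there: f:F. ✗
f: no successors, so □(◇p ∧ p) holds vacuously. ✓
Satisfying worlds: {f}.
So □(◇p ∧ p) fails at the other 5 worlds.

5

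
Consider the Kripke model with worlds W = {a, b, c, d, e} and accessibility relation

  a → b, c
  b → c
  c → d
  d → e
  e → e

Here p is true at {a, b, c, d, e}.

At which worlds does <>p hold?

{a, b, c, d, e}

a: successors {b, c}; p there: b:T, c:T. ✓
b: successors {c}; p there: c:T. ✓
c: successors {d}; p there: d:T. ✓
d: successors {e}; p there: e:T. ✓
e: successors {e}; p there: e:T. ✓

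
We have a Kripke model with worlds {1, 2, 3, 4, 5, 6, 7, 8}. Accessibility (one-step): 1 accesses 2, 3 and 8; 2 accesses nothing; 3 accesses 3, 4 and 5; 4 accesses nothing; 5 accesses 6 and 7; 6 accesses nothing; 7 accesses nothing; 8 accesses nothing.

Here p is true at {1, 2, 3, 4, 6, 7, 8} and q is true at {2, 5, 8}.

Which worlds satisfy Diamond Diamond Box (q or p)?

1: successors {2, 3, 8}; Diamond Box (q or p) there: 2:F, 3:T, 8:F. ✓
2: no successors, so Diamond Diamond Box (q or p) fails. ✗
3: successors {3, 4, 5}; Diamond Box (q or p) there: 3:T, 4:F, 5:T. ✓
4: no successors, so Diamond Diamond Box (q or p) fails. ✗
5: successors {6, 7}; Diamond Box (q or p) there: 6:F, 7:F. ✗
6: no successors, so Diamond Diamond Box (q or p) fails. ✗
7: no successors, so Diamond Diamond Box (q or p) fails. ✗
8: no successors, so Diamond Diamond Box (q or p) fails. ✗

{1, 3}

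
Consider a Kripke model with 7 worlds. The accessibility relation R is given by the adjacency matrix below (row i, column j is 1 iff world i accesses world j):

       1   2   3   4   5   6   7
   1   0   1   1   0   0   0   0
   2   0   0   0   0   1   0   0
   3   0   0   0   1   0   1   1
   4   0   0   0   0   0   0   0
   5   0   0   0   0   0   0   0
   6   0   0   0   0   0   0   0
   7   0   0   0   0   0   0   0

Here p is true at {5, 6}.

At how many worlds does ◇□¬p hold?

2

1: successors {2, 3}; □¬p there: 2:F, 3:F. ✗
2: successors {5}; □¬p there: 5:T. ✓
3: successors {4, 6, 7}; □¬p there: 4:T, 6:T, 7:T. ✓
4: no successors, so ◇□¬p fails. ✗
5: no successors, so ◇□¬p fails. ✗
6: no successors, so ◇□¬p fails. ✗
7: no successors, so ◇□¬p fails. ✗
Satisfying worlds: {2, 3}.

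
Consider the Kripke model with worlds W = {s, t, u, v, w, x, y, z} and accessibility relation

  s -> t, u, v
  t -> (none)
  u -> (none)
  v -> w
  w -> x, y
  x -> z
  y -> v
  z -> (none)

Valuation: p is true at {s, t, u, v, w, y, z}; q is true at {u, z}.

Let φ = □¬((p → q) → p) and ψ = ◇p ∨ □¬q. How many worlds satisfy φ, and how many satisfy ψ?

3 and 8

For □¬((p → q) → p):
s: successors {t, u, v}; ¬((p → q) → p) there: t:F, u:F, v:F. ✗
t: no successors, so □¬((p → q) → p) holds vacuously. ✓
u: no successors, so □¬((p → q) → p) holds vacuously. ✓
v: successors {w}; ¬((p → q) → p) there: w:F. ✗
w: successors {x, y}; ¬((p → q) → p) there: x:T, y:F. ✗
x: successors {z}; ¬((p → q) → p) there: z:F. ✗
y: successors {v}; ¬((p → q) → p) there: v:F. ✗
z: no successors, so □¬((p → q) → p) holds vacuously. ✓
— 3 worlds.
For ◇p ∨ □¬q:
s: ◇p is T, □¬q is F. ✓
t: ◇p is F, □¬q is T. ✓
u: ◇p is F, □¬q is T. ✓
v: ◇p is T, □¬q is T. ✓
w: ◇p is T, □¬q is T. ✓
x: ◇p is T, □¬q is F. ✓
y: ◇p is T, □¬q is T. ✓
z: ◇p is F, □¬q is T. ✓
— 8 worlds.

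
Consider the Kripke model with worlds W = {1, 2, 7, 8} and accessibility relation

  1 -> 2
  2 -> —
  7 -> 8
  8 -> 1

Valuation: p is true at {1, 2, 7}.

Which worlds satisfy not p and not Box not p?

{8}

1: not p is F, not Box not p is T. ✗
2: not p is F, not Box not p is F. ✗
7: not p is F, not Box not p is F. ✗
8: not p is T, not Box not p is T. ✓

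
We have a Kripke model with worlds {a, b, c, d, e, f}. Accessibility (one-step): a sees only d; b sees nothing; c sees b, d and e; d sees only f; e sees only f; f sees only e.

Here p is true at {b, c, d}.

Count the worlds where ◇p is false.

4

a: successors {d}; p there: d:T. ✓
b: no successors, so ◇p fails. ✗
c: successors {b, d, e}; p there: b:T, d:T, e:F. ✓
d: successors {f}; p there: f:F. ✗
e: successors {f}; p there: f:F. ✗
f: successors {e}; p there: e:F. ✗
Satisfying worlds: {a, c}.
So ◇p fails at the other 4 worlds.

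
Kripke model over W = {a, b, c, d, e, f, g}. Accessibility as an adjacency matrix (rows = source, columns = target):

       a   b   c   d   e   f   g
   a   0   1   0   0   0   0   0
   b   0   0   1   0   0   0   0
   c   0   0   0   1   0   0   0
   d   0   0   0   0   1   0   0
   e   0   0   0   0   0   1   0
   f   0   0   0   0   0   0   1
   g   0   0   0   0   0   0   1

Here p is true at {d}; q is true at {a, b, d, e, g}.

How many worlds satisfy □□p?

a: successors {b}; □p there: b:F. ✗
b: successors {c}; □p there: c:T. ✓
c: successors {d}; □p there: d:F. ✗
d: successors {e}; □p there: e:F. ✗
e: successors {f}; □p there: f:F. ✗
f: successors {g}; □p there: g:F. ✗
g: successors {g}; □p there: g:F. ✗
Satisfying worlds: {b}.

1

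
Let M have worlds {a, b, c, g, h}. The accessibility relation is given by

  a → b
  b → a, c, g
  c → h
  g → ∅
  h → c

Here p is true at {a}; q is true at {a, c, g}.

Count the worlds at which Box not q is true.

3

a: successors {b}; not q there: b:T. ✓
b: successors {a, c, g}; not q there: a:F, c:F, g:F. ✗
c: successors {h}; not q there: h:T. ✓
g: no successors, so Box not q holds vacuously. ✓
h: successors {c}; not q there: c:F. ✗
Satisfying worlds: {a, c, g}.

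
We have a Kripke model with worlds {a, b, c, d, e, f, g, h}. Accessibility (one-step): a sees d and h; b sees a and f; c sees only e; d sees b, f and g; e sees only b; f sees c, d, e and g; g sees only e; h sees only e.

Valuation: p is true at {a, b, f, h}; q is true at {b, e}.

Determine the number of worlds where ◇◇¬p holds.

a: successors {d, h}; ◇¬p there: d:T, h:T. ✓
b: successors {a, f}; ◇¬p there: a:T, f:T. ✓
c: successors {e}; ◇¬p there: e:F. ✗
d: successors {b, f, g}; ◇¬p there: b:F, f:T, g:T. ✓
e: successors {b}; ◇¬p there: b:F. ✗
f: successors {c, d, e, g}; ◇¬p there: c:T, d:T, e:F, g:T. ✓
g: successors {e}; ◇¬p there: e:F. ✗
h: successors {e}; ◇¬p there: e:F. ✗
Satisfying worlds: {a, b, d, f}.

4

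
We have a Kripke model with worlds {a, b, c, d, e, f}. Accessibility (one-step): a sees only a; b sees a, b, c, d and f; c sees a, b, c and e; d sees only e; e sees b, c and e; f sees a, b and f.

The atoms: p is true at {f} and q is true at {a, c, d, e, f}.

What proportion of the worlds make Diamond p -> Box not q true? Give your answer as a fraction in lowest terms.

a: Diamond p is F, Box not q is F. ✓
b: Diamond p is T, Box not q is F. ✗
c: Diamond p is F, Box not q is F. ✓
d: Diamond p is F, Box not q is F. ✓
e: Diamond p is F, Box not q is F. ✓
f: Diamond p is T, Box not q is F. ✗
That's 4 of 6 worlds, so 4/6 = 2/3.

2/3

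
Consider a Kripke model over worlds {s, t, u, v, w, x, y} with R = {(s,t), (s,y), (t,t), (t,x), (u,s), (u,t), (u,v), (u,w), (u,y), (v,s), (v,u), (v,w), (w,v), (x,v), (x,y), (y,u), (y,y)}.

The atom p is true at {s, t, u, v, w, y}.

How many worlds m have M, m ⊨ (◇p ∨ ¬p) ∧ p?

s: ◇p ∨ ¬p is T, p is T. ✓
t: ◇p ∨ ¬p is T, p is T. ✓
u: ◇p ∨ ¬p is T, p is T. ✓
v: ◇p ∨ ¬p is T, p is T. ✓
w: ◇p ∨ ¬p is T, p is T. ✓
x: ◇p ∨ ¬p is T, p is F. ✗
y: ◇p ∨ ¬p is T, p is T. ✓
Satisfying worlds: {s, t, u, v, w, y}.

6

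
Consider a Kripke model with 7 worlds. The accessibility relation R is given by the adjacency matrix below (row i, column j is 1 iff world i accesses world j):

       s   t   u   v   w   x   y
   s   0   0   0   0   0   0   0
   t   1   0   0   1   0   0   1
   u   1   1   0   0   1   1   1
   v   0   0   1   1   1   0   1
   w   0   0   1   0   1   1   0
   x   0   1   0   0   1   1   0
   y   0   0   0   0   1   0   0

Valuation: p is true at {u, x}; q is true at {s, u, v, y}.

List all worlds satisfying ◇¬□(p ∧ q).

s: no successors, so ◇¬□(p ∧ q) fails. ✗
t: successors {s, v, y}; ¬□(p ∧ q) there: s:F, v:T, y:T. ✓
u: successors {s, t, w, x, y}; ¬□(p ∧ q) there: s:F, t:T, w:T, x:T, y:T. ✓
v: successors {u, v, w, y}; ¬□(p ∧ q) there: u:T, v:T, w:T, y:T. ✓
w: successors {u, w, x}; ¬□(p ∧ q) there: u:T, w:T, x:T. ✓
x: successors {t, w, x}; ¬□(p ∧ q) there: t:T, w:T, x:T. ✓
y: successors {w}; ¬□(p ∧ q) there: w:T. ✓

{t, u, v, w, x, y}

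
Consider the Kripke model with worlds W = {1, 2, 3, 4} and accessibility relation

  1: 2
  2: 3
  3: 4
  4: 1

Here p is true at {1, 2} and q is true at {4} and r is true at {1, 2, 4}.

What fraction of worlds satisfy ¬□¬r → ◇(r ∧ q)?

1/2

1: ¬□¬r is T, ◇(r ∧ q) is F. ✗
2: ¬□¬r is F, ◇(r ∧ q) is F. ✓
3: ¬□¬r is T, ◇(r ∧ q) is T. ✓
4: ¬□¬r is T, ◇(r ∧ q) is F. ✗
That's 2 of 4 worlds, so 2/4 = 1/2.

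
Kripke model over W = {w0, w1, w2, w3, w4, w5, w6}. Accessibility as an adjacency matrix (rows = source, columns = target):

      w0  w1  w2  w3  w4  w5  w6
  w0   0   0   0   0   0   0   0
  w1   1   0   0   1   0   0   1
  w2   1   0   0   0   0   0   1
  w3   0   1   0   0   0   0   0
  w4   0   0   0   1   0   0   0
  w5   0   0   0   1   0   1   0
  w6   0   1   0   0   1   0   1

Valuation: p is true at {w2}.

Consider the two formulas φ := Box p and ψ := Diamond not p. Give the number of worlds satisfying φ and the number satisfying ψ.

1 and 6

For Box p:
w0: no successors, so Box p holds vacuously. ✓
w1: successors {w0, w3, w6}; p there: w0:F, w3:F, w6:F. ✗
w2: successors {w0, w6}; p there: w0:F, w6:F. ✗
w3: successors {w1}; p there: w1:F. ✗
w4: successors {w3}; p there: w3:F. ✗
w5: successors {w3, w5}; p there: w3:F, w5:F. ✗
w6: successors {w1, w4, w6}; p there: w1:F, w4:F, w6:F. ✗
— 1 world.
For Diamond not p:
w0: no successors, so Diamond not p fails. ✗
w1: successors {w0, w3, w6}; not p there: w0:T, w3:T, w6:T. ✓
w2: successors {w0, w6}; not p there: w0:T, w6:T. ✓
w3: successors {w1}; not p there: w1:T. ✓
w4: successors {w3}; not p there: w3:T. ✓
w5: successors {w3, w5}; not p there: w3:T, w5:T. ✓
w6: successors {w1, w4, w6}; not p there: w1:T, w4:T, w6:T. ✓
— 6 worlds.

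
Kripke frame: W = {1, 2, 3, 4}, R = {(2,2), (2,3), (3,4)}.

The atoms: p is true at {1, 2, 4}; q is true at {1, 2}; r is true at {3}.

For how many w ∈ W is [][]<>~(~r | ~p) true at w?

1: no successors, so [][]<>~(~r | ~p) holds vacuously. ✓
2: successors {2, 3}; []<>~(~r | ~p) there: 2:F, 3:F. ✗
3: successors {4}; []<>~(~r | ~p) there: 4:T. ✓
4: no successors, so [][]<>~(~r | ~p) holds vacuously. ✓
Satisfying worlds: {1, 3, 4}.

3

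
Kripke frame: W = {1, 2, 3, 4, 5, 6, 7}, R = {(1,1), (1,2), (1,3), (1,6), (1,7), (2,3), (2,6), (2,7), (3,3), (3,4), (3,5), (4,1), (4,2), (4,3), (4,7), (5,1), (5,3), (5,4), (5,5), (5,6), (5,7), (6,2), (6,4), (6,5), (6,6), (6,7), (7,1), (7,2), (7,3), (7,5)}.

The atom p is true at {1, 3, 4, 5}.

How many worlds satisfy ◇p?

7

1: successors {1, 2, 3, 6, 7}; p there: 1:T, 2:F, 3:T, 6:F, 7:F. ✓
2: successors {3, 6, 7}; p there: 3:T, 6:F, 7:F. ✓
3: successors {3, 4, 5}; p there: 3:T, 4:T, 5:T. ✓
4: successors {1, 2, 3, 7}; p there: 1:T, 2:F, 3:T, 7:F. ✓
5: successors {1, 3, 4, 5, 6, 7}; p there: 1:T, 3:T, 4:T, 5:T, 6:F, 7:F. ✓
6: successors {2, 4, 5, 6, 7}; p there: 2:F, 4:T, 5:T, 6:F, 7:F. ✓
7: successors {1, 2, 3, 5}; p there: 1:T, 2:F, 3:T, 5:T. ✓
Satisfying worlds: {1, 2, 3, 4, 5, 6, 7}.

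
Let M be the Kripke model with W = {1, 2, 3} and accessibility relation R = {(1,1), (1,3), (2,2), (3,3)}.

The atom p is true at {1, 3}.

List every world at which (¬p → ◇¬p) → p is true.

{1, 3}

1: ¬p → ◇¬p is T, p is T. ✓
2: ¬p → ◇¬p is T, p is F. ✗
3: ¬p → ◇¬p is T, p is T. ✓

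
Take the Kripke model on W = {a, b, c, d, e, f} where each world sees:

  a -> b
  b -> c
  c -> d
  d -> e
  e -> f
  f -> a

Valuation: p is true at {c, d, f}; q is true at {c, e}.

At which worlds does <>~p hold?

a: successors {b}; ~p there: b:T. ✓
b: successors {c}; ~p there: c:F. ✗
c: successors {d}; ~p there: d:F. ✗
d: successors {e}; ~p there: e:T. ✓
e: successors {f}; ~p there: f:F. ✗
f: successors {a}; ~p there: a:T. ✓

{a, d, f}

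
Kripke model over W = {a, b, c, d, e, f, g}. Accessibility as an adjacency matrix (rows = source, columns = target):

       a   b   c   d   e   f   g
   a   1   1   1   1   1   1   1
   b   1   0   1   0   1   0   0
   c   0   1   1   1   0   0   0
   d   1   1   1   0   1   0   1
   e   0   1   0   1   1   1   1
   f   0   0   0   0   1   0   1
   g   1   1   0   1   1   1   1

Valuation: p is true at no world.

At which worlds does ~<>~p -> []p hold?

a: ~<>~p is F, []p is F. ✓
b: ~<>~p is F, []p is F. ✓
c: ~<>~p is F, []p is F. ✓
d: ~<>~p is F, []p is F. ✓
e: ~<>~p is F, []p is F. ✓
f: ~<>~p is F, []p is F. ✓
g: ~<>~p is F, []p is F. ✓

{a, b, c, d, e, f, g}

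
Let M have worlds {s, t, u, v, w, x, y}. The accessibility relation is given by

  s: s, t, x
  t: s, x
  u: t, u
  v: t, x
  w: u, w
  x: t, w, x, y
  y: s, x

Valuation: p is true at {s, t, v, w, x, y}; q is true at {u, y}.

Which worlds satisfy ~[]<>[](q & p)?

{s, t, u, v, w, x, y}

s: []<>[](q & p) is F. ✓
t: []<>[](q & p) is F. ✓
u: []<>[](q & p) is F. ✓
v: []<>[](q & p) is F. ✓
w: []<>[](q & p) is F. ✓
x: []<>[](q & p) is F. ✓
y: []<>[](q & p) is F. ✓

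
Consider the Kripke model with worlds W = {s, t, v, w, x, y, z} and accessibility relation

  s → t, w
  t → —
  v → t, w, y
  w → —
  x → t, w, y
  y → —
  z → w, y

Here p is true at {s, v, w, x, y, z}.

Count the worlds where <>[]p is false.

s: successors {t, w}; []p there: t:T, w:T. ✓
t: no successors, so <>[]p fails. ✗
v: successors {t, w, y}; []p there: t:T, w:T, y:T. ✓
w: no successors, so <>[]p fails. ✗
x: successors {t, w, y}; []p there: t:T, w:T, y:T. ✓
y: no successors, so <>[]p fails. ✗
z: successors {w, y}; []p there: w:T, y:T. ✓
Satisfying worlds: {s, v, x, z}.
So <>[]p fails at the other 3 worlds.

3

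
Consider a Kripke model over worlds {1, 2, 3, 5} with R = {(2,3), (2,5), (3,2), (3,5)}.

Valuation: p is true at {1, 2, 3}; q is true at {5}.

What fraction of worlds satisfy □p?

1/2

1: no successors, so □p holds vacuously. ✓
2: successors {3, 5}; p there: 3:T, 5:F. ✗
3: successors {2, 5}; p there: 2:T, 5:F. ✗
5: no successors, so □p holds vacuously. ✓
That's 2 of 4 worlds, so 2/4 = 1/2.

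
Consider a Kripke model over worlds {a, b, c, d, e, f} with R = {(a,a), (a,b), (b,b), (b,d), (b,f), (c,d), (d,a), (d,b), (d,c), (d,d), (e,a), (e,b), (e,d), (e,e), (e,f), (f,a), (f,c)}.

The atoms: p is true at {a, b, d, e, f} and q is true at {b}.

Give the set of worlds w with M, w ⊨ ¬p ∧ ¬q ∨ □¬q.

a: ¬p ∧ ¬q is F, □¬q is F. ✗
b: ¬p ∧ ¬q is F, □¬q is F. ✗
c: ¬p ∧ ¬q is T, □¬q is T. ✓
d: ¬p ∧ ¬q is F, □¬q is F. ✗
e: ¬p ∧ ¬q is F, □¬q is F. ✗
f: ¬p ∧ ¬q is F, □¬q is T. ✓

{c, f}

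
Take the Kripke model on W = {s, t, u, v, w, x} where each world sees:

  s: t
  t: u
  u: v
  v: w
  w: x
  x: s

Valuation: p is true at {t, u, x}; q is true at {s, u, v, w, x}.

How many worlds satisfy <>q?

5

s: successors {t}; q there: t:F. ✗
t: successors {u}; q there: u:T. ✓
u: successors {v}; q there: v:T. ✓
v: successors {w}; q there: w:T. ✓
w: successors {x}; q there: x:T. ✓
x: successors {s}; q there: s:T. ✓
Satisfying worlds: {t, u, v, w, x}.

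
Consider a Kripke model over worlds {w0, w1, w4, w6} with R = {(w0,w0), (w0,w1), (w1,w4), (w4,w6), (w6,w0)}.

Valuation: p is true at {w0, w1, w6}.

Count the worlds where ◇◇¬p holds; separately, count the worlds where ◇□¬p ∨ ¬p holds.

For ◇◇¬p:
w0: successors {w0, w1}; ◇¬p there: w0:F, w1:T. ✓
w1: successors {w4}; ◇¬p there: w4:F. ✗
w4: successors {w6}; ◇¬p there: w6:F. ✗
w6: successors {w0}; ◇¬p there: w0:F. ✗
— 1 world.
For ◇□¬p ∨ ¬p:
w0: ◇□¬p is T, ¬p is F. ✓
w1: ◇□¬p is F, ¬p is F. ✗
w4: ◇□¬p is F, ¬p is T. ✓
w6: ◇□¬p is F, ¬p is F. ✗
— 2 worlds.

1 and 2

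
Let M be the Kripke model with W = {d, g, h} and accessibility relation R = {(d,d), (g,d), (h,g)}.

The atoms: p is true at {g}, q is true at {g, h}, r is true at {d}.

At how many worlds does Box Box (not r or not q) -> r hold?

d: Box Box (not r or not q) is T, r is T. ✓
g: Box Box (not r or not q) is T, r is F. ✗
h: Box Box (not r or not q) is T, r is F. ✗
Satisfying worlds: {d}.

1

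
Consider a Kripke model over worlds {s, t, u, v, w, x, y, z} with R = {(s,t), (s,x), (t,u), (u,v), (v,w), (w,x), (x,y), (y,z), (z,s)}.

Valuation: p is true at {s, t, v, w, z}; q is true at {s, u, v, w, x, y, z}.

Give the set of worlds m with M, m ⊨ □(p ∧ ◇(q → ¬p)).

{v, z}

s: successors {t, x}; p ∧ ◇(q → ¬p) there: t:T, x:F. ✗
t: successors {u}; p ∧ ◇(q → ¬p) there: u:F. ✗
u: successors {v}; p ∧ ◇(q → ¬p) there: v:F. ✗
v: successors {w}; p ∧ ◇(q → ¬p) there: w:T. ✓
w: successors {x}; p ∧ ◇(q → ¬p) there: x:F. ✗
x: successors {y}; p ∧ ◇(q → ¬p) there: y:F. ✗
y: successors {z}; p ∧ ◇(q → ¬p) there: z:F. ✗
z: successors {s}; p ∧ ◇(q → ¬p) there: s:T. ✓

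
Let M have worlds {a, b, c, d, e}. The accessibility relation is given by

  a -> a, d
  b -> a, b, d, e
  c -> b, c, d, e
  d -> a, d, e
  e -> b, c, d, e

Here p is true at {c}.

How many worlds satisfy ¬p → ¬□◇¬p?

1

a: ¬p is T, ¬□◇¬p is F. ✗
b: ¬p is T, ¬□◇¬p is F. ✗
c: ¬p is F, ¬□◇¬p is F. ✓
d: ¬p is T, ¬□◇¬p is F. ✗
e: ¬p is T, ¬□◇¬p is F. ✗
Satisfying worlds: {c}.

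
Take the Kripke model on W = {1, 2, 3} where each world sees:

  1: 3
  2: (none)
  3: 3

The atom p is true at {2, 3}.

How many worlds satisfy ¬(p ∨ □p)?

0

1: p ∨ □p is T. ✗
2: p ∨ □p is T. ✗
3: p ∨ □p is T. ✗
Satisfying worlds: ∅.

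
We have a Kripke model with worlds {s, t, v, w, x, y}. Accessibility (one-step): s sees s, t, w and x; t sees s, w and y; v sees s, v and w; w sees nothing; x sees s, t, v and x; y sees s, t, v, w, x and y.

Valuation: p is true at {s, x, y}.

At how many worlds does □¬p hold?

s: successors {s, t, w, x}; ¬p there: s:F, t:T, w:T, x:F. ✗
t: successors {s, w, y}; ¬p there: s:F, w:T, y:F. ✗
v: successors {s, v, w}; ¬p there: s:F, v:T, w:T. ✗
w: no successors, so □¬p holds vacuously. ✓
x: successors {s, t, v, x}; ¬p there: s:F, t:T, v:T, x:F. ✗
y: successors {s, t, v, w, x, y}; ¬p there: s:F, t:T, v:T, w:T, x:F, y:F. ✗
Satisfying worlds: {w}.

1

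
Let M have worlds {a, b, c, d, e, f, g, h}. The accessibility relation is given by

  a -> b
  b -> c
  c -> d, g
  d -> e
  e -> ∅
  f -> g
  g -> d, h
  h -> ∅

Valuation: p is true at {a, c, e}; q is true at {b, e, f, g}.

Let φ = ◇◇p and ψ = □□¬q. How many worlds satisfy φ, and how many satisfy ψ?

3 and 5

For ◇◇p:
a: successors {b}; ◇p there: b:T. ✓
b: successors {c}; ◇p there: c:F. ✗
c: successors {d, g}; ◇p there: d:T, g:F. ✓
d: successors {e}; ◇p there: e:F. ✗
e: no successors, so ◇◇p fails. ✗
f: successors {g}; ◇p there: g:F. ✗
g: successors {d, h}; ◇p there: d:T, h:F. ✓
h: no successors, so ◇◇p fails. ✗
— 3 worlds.
For □□¬q:
a: successors {b}; □¬q there: b:T. ✓
b: successors {c}; □¬q there: c:F. ✗
c: successors {d, g}; □¬q there: d:F, g:T. ✗
d: successors {e}; □¬q there: e:T. ✓
e: no successors, so □□¬q holds vacuously. ✓
f: successors {g}; □¬q there: g:T. ✓
g: successors {d, h}; □¬q there: d:F, h:T. ✗
h: no successors, so □□¬q holds vacuously. ✓
— 5 worlds.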